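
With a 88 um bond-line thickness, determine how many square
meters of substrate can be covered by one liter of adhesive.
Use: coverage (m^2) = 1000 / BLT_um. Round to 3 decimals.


Coverage = 1000 / 88 = 11.364 m^2

11.364


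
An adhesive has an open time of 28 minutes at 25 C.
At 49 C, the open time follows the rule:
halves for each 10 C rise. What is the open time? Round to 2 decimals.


Factor = 2^((49-25)/10) = 5.2780
Open time = 28 / 5.2780 = 5.31 min

5.31


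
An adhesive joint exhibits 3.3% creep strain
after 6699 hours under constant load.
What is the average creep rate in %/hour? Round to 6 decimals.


Creep rate = strain / time
= 3.3 / 6699
= 0.000493 %/h

0.000493


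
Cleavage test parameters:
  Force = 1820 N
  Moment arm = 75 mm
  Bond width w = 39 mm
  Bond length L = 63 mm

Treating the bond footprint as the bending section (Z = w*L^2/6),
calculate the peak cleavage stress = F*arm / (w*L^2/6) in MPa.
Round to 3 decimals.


M = 1820 * 75 = 136500 N*mm
Z = 39 * 63^2 / 6 = 154791 / 6 mm^3
sigma = M / Z = 6 * 136500 / 154791 = 819000 / 154791
= 5.291 MPa

5.291


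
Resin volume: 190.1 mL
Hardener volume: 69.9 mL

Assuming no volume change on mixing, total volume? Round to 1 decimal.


V_total = 190.1 + 69.9 = 260.0 mL

260.0


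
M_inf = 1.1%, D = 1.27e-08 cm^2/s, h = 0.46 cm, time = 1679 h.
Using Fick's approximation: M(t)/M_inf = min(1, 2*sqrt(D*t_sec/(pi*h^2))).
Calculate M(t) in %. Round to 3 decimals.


t = 6044400 s
ratio = min(1, 2*sqrt(1.27e-08*6044400/(pi*0.2116)))
= 0.679635
M(t) = 1.1 * 0.679635 = 0.748%

0.748


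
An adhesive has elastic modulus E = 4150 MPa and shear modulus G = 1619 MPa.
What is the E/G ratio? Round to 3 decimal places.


E/G = 4150 / 1619 = 2.563

2.563


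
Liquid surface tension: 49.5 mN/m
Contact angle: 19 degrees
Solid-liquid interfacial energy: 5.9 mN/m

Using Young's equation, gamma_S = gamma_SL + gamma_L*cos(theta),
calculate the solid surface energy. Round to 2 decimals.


gamma_S = 5.9 + 49.5 * cos(19)
= 52.70 mN/m

52.70


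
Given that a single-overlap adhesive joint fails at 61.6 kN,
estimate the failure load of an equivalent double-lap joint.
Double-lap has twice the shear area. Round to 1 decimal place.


Double-lap factor = 2
Expected load = 61.6 * 2 = 123.2 kN

123.2


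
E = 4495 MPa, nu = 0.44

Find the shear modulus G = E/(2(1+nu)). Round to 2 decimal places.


G = 4495 / (2 * 1.44)
= 1560.76 MPa

1560.76


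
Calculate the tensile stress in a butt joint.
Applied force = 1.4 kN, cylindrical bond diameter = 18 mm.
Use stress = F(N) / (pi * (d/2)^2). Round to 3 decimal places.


A = pi * 9.0^2 = 254.4690 mm^2
sigma = 1400.0 / 254.4690 = 5.502 MPa

5.502


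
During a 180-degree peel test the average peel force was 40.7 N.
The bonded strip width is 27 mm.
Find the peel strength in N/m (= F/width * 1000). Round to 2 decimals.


Peel strength = F/width * 1000
= 40.7 / 27 * 1000
= 1507.41 N/m

1507.41


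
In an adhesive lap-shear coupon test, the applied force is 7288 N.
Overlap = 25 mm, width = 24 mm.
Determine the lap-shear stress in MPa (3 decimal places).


stress = F / (overlap * width)
= 7288 / (25 * 24)
= 12.147 MPa

12.147


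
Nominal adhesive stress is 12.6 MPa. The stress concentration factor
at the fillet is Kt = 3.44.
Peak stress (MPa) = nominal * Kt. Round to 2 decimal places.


Peak = 12.6 * 3.44 = 43.34 MPa

43.34


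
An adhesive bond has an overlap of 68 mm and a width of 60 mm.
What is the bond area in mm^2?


Bond area = overlap * width
= 68 * 60
= 4080 mm^2

4080


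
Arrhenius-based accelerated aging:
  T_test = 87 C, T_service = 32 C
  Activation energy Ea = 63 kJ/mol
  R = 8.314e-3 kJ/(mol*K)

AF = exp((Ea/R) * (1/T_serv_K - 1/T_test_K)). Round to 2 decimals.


T_test_K = 360.15, T_serv_K = 305.15
AF = exp((63/8.314e-3) * (1/305.15 - 1/360.15))
= 44.36

44.36


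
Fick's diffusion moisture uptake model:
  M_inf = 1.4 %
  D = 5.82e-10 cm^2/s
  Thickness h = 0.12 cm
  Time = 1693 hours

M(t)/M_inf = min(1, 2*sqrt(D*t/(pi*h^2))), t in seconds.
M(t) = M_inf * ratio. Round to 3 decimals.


t_sec = 1693 * 3600 = 6094800
ratio = 2*sqrt(5.82e-10*6094800/(pi*0.12^2))
= min(1, 0.560035)
= 0.560035
M(t) = 1.4 * 0.560035 = 0.784 %

0.784


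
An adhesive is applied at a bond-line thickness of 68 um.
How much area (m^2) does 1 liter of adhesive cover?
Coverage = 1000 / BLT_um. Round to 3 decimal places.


Coverage = 1000 / 68 = 14.706 m^2

14.706


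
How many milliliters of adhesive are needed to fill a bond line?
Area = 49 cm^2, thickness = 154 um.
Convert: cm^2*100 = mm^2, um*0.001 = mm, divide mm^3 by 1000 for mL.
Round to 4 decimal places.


= (49 * 100) * (154 * 0.001) / 1000
= 0.7546 mL

0.7546


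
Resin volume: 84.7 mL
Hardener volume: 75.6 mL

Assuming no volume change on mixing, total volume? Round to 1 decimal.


V_total = 84.7 + 75.6 = 160.3 mL

160.3


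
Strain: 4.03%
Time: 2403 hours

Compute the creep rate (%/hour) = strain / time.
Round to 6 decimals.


Creep rate = 4.03 / 2403
= 0.001677 %/h

0.001677


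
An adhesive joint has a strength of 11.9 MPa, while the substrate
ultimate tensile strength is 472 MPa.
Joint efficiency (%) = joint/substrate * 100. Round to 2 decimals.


Efficiency = 11.9 / 472 * 100
= 2.52%

2.52


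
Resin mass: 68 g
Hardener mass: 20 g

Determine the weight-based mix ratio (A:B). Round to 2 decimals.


Ratio = 68 / 20 = 3.40

3.40


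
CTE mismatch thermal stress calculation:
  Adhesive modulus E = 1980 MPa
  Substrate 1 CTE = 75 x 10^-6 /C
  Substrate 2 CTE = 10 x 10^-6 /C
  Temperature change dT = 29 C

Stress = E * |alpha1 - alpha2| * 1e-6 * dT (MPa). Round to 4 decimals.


delta_alpha = |75 - 10| = 65 x 10^-6/C
Stress = 1980 * 65e-6 * 29
= 3.7323 MPa

3.7323


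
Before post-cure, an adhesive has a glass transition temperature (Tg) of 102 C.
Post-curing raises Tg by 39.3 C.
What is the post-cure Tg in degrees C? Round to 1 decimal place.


Tg_post = Tg_base + delta_Tg
= 102 + 39.3
= 141.3 C

141.3


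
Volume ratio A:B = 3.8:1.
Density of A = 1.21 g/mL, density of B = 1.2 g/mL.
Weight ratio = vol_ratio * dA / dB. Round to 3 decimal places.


Wt ratio = 3.8 * 1.21 / 1.2
= 3.832

3.832


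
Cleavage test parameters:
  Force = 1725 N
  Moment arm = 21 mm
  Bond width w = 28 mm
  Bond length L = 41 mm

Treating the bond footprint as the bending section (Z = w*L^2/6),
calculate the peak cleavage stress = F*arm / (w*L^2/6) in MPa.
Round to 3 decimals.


M = 1725 * 21 = 36225 N*mm
Z = 28 * 41^2 / 6 = 47068 / 6 mm^3
sigma = M / Z = 6 * 36225 / 47068 = 217350 / 47068
= 4.618 MPa

4.618


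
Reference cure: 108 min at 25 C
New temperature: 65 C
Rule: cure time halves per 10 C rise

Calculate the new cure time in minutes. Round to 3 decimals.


factor = 2^((65-25)/10) = 16.0000
t_new = 108 / 16.0000 = 6.750 min

6.750


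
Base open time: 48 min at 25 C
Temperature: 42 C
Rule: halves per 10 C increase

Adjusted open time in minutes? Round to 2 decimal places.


Acceleration = 2^((42-25)/10) = 3.2490
Open time = 48 / 3.2490 = 14.77 min

14.77


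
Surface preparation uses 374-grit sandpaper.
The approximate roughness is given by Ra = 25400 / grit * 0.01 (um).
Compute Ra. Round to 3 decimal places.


Ra = 25400 / 374 * 0.01
= 254 / 374
= 0.679 um

0.679


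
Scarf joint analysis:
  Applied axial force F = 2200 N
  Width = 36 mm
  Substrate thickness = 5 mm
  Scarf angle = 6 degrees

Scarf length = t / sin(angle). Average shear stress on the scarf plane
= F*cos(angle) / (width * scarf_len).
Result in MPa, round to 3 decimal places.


Scarf length = 5 / sin(6 deg) = 47.8339 mm
cos(6 deg) = 0.994522
Shear = 2200 * 0.994522 / (36 * 47.8339)
= 1.271 MPa

1.271


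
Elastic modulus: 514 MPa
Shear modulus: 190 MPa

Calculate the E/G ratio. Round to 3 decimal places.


E / G = 514 / 190 = 2.705

2.705


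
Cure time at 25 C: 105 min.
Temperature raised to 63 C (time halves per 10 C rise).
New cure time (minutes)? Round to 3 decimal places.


Acceleration factor = 2^(38/10) = 13.9288
New time = 105 / 13.9288 = 7.538 min

7.538


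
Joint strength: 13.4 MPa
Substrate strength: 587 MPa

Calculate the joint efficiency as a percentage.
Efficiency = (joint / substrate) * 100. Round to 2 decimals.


Efficiency = (13.4 / 587) * 100 = 2.28%

2.28


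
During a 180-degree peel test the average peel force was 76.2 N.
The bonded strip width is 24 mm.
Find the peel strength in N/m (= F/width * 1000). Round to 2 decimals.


Peel strength = F/width * 1000
= 76.2 / 24 * 1000
= 3175.00 N/m

3175.00


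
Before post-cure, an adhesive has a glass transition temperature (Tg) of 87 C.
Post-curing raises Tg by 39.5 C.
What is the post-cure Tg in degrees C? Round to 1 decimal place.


Tg_post = Tg_base + delta_Tg
= 87 + 39.5
= 126.5 C

126.5


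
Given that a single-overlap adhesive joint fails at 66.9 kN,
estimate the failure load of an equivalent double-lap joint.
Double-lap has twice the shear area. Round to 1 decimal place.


Double-lap factor = 2
Expected load = 66.9 * 2 = 133.8 kN

133.8


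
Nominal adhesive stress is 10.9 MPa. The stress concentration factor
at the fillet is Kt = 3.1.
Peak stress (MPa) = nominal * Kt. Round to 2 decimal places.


Peak = 10.9 * 3.1 = 33.79 MPa

33.79


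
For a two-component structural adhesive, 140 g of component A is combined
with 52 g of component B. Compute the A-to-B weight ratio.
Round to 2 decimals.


Weight ratio A:B = 140 / 52
= 2.69

2.69


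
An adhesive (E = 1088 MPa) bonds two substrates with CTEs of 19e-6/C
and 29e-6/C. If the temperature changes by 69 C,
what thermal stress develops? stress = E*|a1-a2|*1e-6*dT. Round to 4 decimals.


Stress = 1088 * |19 - 29| * 1e-6 * 69
= 0.7507 MPa

0.7507


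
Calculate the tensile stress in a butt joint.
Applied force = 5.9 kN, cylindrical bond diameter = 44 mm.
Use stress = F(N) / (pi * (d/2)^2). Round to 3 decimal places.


A = pi * 22.0^2 = 1520.5308 mm^2
sigma = 5900.0 / 1520.5308 = 3.880 MPa

3.880


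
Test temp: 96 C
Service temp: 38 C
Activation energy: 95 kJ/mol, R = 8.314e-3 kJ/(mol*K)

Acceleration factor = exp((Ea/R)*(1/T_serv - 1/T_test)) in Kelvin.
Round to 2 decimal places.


AF = exp((95/0.008314)*(1/311.15 - 1/369.15))
= 320.51

320.51


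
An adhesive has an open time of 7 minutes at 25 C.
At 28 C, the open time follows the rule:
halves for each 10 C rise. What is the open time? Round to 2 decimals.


Factor = 2^((28-25)/10) = 1.2311
Open time = 7 / 1.2311 = 5.69 min

5.69


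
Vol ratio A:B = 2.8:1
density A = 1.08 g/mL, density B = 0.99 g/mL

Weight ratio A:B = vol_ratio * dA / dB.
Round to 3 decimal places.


Weight ratio = 2.8 * 1.08 / 0.99
= 3.055

3.055


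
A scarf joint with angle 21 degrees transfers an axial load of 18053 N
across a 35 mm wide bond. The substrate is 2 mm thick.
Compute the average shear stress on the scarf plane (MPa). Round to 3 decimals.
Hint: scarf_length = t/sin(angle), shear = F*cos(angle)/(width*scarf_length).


scarf_length = 2 / sin(21 deg) = 5.5809 mm
cos(21 deg) = 0.933580
shear stress = 18053 * 0.933580 / (35 * 5.5809)
= 86.284 MPa

86.284


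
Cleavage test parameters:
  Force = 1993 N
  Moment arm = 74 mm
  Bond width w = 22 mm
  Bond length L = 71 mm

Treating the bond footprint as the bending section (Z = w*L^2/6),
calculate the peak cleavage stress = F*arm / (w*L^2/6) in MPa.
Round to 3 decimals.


M = 1993 * 74 = 147482 N*mm
Z = 22 * 71^2 / 6 = 110902 / 6 mm^3
sigma = M / Z = 6 * 147482 / 110902 = 884892 / 110902
= 7.979 MPa

7.979


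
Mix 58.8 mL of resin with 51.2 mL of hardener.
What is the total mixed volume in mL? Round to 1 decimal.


Total = 58.8 + 51.2 = 110.0 mL

110.0


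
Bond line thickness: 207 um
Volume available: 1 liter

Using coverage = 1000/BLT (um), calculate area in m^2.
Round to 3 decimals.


1 L = 1e6 mm^3, thickness = 207 um = 0.207 mm
Area = 1e6 / 0.207 mm^2 = (1e6 / 0.207) / 1e6 m^2 = 1000 / 207 m^2
= 4.831 m^2

4.831


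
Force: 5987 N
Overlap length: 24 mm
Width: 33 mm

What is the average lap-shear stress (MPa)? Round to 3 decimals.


Average shear stress = F / (overlap * width)
= 5987 / (24 * 33)
= 7.559 MPa

7.559


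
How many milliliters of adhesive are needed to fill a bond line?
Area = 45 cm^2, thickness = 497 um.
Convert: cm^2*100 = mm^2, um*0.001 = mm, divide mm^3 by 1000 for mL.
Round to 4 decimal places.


= (45 * 100) * (497 * 0.001) / 1000
= 2.2365 mL

2.2365


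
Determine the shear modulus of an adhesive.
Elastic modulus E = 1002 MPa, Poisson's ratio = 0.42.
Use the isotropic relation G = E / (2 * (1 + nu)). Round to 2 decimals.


G = 1002 / (2*(1+0.42)) = 1002 / 2.84
= 352.82 MPa

352.82


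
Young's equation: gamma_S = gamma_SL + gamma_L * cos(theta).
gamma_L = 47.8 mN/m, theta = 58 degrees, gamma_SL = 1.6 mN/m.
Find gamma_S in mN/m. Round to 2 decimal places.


cos(58 deg) = 0.529919
gamma_S = 1.6 + 47.8 * 0.529919
= 26.93 mN/m

26.93


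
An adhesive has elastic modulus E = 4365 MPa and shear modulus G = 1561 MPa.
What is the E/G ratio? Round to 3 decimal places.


E/G = 4365 / 1561 = 2.796

2.796


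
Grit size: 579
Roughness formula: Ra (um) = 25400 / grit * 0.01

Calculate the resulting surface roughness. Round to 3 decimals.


Ra = 25400 / 579 * 0.01
= 0.439 um

0.439


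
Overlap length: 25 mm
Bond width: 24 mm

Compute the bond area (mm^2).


Bond area = 25 * 24 = 600 mm^2

600


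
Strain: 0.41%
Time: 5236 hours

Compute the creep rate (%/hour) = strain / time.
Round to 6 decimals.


Creep rate = 0.41 / 5236
= 0.000078 %/h

0.000078


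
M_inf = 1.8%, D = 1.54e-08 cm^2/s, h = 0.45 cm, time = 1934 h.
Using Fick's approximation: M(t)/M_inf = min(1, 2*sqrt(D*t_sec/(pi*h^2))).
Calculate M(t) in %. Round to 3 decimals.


t = 6962400 s
ratio = min(1, 2*sqrt(1.54e-08*6962400/(pi*0.2025)))
= 0.821074
M(t) = 1.8 * 0.821074 = 1.478%

1.478


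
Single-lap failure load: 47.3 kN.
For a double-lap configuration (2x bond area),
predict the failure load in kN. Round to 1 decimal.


Failure load = 47.3 * 2 = 94.6 kN

94.6


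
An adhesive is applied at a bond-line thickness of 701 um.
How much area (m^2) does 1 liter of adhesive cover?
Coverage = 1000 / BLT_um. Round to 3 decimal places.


Coverage = 1000 / 701 = 1.427 m^2

1.427


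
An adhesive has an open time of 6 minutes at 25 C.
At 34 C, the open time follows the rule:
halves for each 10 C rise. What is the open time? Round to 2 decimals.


Factor = 2^((34-25)/10) = 1.8661
Open time = 6 / 1.8661 = 3.22 min

3.22


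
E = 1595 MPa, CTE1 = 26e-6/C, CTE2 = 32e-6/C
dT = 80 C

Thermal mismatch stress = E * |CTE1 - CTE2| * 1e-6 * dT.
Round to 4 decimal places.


= 1595 * 6e-6 * 80
= 0.7656 MPa

0.7656


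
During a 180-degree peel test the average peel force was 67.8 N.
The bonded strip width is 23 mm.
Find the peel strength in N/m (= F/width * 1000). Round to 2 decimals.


Peel strength = F/width * 1000
= 67.8 / 23 * 1000
= 2947.83 N/m

2947.83


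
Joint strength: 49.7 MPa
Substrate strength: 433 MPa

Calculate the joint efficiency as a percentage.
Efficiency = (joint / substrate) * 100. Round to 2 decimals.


Efficiency = (49.7 / 433) * 100 = 11.48%

11.48


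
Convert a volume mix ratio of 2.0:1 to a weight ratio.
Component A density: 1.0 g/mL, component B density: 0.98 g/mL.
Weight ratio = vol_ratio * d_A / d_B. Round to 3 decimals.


= 2.0 * 1.0 / 0.98 = 2.041

2.041


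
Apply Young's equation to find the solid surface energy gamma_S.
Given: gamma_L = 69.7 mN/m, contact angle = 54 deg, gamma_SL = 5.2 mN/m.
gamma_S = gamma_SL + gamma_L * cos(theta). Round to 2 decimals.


theta_rad = 54 * pi/180 = 0.942478
gamma_S = 5.2 + 69.7 * cos(0.942478)
= 46.17 mN/m

46.17


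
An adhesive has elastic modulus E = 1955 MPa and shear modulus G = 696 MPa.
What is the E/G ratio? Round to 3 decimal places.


E/G = 1955 / 696 = 2.809

2.809


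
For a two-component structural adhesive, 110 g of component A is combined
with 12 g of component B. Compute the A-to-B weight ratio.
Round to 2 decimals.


Weight ratio A:B = 110 / 12
= 9.17

9.17


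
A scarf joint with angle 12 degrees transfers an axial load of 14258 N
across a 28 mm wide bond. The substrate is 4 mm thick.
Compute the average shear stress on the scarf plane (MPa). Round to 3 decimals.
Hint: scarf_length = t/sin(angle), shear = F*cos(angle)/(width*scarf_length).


scarf_length = 4 / sin(12 deg) = 19.2389 mm
cos(12 deg) = 0.978148
shear stress = 14258 * 0.978148 / (28 * 19.2389)
= 25.890 MPa

25.890


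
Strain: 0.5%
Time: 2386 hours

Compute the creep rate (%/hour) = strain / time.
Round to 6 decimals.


Creep rate = 0.5 / 2386
= 0.000210 %/h

0.000210


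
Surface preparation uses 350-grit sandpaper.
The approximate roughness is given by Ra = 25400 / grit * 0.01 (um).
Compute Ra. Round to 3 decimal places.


Ra = 25400 / 350 * 0.01
= 254 / 350
= 0.726 um

0.726


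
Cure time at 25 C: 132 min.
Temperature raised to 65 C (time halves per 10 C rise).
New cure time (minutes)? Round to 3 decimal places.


Acceleration factor = 2^(40/10) = 16.0000
New time = 132 / 16.0000 = 8.250 min

8.250


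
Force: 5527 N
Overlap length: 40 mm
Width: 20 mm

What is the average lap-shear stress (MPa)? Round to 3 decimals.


Average shear stress = F / (overlap * width)
= 5527 / (40 * 20)
= 6.909 MPa

6.909


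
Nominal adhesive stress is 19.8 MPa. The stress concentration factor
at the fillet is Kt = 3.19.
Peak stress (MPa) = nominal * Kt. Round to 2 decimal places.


Peak = 19.8 * 3.19 = 63.16 MPa

63.16


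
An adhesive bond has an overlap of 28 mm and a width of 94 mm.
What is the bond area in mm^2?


Bond area = overlap * width
= 28 * 94
= 2632 mm^2

2632


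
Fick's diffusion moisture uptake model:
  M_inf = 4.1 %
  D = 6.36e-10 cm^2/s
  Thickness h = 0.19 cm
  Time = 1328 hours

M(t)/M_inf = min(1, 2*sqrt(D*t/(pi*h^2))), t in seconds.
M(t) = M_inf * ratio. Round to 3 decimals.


t_sec = 1328 * 3600 = 4780800
ratio = 2*sqrt(6.36e-10*4780800/(pi*0.19^2))
= min(1, 0.327477)
= 0.327477
M(t) = 4.1 * 0.327477 = 1.343 %

1.343


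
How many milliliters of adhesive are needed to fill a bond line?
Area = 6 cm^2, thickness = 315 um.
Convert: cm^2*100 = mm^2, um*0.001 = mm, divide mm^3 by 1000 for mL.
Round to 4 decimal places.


= (6 * 100) * (315 * 0.001) / 1000
= 0.1890 mL

0.1890


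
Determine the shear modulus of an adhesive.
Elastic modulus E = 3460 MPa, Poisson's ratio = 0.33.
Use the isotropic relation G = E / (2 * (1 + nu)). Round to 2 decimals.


G = 3460 / (2*(1+0.33)) = 3460 / 2.66
= 1300.75 MPa

1300.75


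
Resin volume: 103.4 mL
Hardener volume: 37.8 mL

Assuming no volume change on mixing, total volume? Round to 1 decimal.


V_total = 103.4 + 37.8 = 141.2 mL

141.2


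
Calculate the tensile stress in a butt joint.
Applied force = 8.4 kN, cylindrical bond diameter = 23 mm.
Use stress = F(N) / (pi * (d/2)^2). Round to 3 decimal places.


A = pi * 11.5^2 = 415.4756 mm^2
sigma = 8400.0 / 415.4756 = 20.218 MPa

20.218


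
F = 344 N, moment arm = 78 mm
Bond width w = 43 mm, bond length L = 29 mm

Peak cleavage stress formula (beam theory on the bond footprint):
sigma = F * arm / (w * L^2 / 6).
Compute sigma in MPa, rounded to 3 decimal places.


sigma = (344 * 78) / (43 * 841 / 6)
= 26832 * 6 / 36163
= 160992 / 36163
= 4.452 MPa

4.452


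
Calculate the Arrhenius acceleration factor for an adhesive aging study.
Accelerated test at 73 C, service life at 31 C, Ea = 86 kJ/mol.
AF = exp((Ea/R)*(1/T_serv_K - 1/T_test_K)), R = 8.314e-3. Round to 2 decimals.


T_test = 346.15 K, T_serv = 304.15 K
Ea/R = 86 / 0.008314 = 10344.00
AF = exp(10344.00 * (1/304.15 - 1/346.15))
= 61.96

61.96


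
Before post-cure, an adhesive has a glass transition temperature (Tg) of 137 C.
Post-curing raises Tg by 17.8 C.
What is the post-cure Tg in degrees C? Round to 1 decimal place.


Tg_post = Tg_base + delta_Tg
= 137 + 17.8
= 154.8 C

154.8


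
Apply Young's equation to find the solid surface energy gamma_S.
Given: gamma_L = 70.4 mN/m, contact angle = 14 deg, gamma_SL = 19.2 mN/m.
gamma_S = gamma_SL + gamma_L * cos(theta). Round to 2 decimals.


theta_rad = 14 * pi/180 = 0.244346
gamma_S = 19.2 + 70.4 * cos(0.244346)
= 87.51 mN/m

87.51


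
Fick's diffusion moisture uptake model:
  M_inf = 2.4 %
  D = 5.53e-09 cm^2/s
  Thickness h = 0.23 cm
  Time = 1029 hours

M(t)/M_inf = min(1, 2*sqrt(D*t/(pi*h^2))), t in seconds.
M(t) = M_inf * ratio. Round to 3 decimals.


t_sec = 1029 * 3600 = 3704400
ratio = 2*sqrt(5.53e-09*3704400/(pi*0.23^2))
= min(1, 0.702180)
= 0.702180
M(t) = 2.4 * 0.702180 = 1.685 %

1.685


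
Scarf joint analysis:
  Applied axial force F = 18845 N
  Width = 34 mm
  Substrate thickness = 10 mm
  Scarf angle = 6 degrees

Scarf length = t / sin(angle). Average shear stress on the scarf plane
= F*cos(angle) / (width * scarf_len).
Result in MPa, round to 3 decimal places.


Scarf length = 10 / sin(6 deg) = 95.6677 mm
cos(6 deg) = 0.994522
Shear = 18845 * 0.994522 / (34 * 95.6677)
= 5.762 MPa

5.762


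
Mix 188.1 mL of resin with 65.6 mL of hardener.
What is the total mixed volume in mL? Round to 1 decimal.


Total = 188.1 + 65.6 = 253.7 mL

253.7


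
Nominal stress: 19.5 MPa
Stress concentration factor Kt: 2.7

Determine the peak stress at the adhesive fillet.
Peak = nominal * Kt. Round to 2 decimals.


Peak stress = 19.5 * 2.7
= 52.65 MPa

52.65


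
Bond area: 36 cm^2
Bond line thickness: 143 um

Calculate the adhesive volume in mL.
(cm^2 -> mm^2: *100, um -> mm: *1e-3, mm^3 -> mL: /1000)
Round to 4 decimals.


V = 36*100 * 143*1e-3 / 1000
= 0.5148 mL

0.5148


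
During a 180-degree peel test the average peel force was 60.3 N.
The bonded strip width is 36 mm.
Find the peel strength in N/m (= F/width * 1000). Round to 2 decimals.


Peel strength = F/width * 1000
= 60.3 / 36 * 1000
= 1675.00 N/m

1675.00


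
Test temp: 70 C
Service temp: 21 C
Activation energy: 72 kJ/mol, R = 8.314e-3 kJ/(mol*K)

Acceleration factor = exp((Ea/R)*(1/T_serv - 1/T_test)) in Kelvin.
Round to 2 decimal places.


AF = exp((72/0.008314)*(1/294.15 - 1/343.15))
= 66.96

66.96


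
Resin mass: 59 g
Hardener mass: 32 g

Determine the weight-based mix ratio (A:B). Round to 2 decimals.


Ratio = 59 / 32 = 1.84

1.84


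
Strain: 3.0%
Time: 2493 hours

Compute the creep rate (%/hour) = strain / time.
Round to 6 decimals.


Creep rate = 3.0 / 2493
= 0.001203 %/h

0.001203


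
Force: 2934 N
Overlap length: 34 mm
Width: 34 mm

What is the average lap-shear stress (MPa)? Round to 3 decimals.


Average shear stress = F / (overlap * width)
= 2934 / (34 * 34)
= 2.538 MPa

2.538


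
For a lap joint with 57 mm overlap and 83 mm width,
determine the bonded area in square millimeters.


Area = 57 * 83 = 4731 mm^2

4731


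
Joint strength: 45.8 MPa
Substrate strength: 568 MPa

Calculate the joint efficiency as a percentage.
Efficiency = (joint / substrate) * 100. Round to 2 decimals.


Efficiency = (45.8 / 568) * 100 = 8.06%

8.06


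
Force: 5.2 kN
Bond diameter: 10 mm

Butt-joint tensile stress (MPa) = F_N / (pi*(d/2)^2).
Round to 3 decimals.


F_N = 5.2 * 1000 = 5200.0 N
A = pi*(5.0)^2 = 78.5398 mm^2
stress = 5200.0 / 78.5398 = 66.208 MPa

66.208


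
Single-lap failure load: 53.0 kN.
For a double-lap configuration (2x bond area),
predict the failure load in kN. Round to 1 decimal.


Failure load = 53.0 * 2 = 106.0 kN

106.0


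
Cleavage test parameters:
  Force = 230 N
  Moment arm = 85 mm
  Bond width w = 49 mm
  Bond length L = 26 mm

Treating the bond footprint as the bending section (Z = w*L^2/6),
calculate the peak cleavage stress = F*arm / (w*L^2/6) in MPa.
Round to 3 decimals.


M = 230 * 85 = 19550 N*mm
Z = 49 * 26^2 / 6 = 33124 / 6 mm^3
sigma = M / Z = 6 * 19550 / 33124 = 117300 / 33124
= 3.541 MPa

3.541


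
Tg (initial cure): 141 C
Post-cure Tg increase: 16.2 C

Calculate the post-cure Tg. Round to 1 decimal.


Post-cure Tg = 141 + 16.2 = 157.2 C

157.2


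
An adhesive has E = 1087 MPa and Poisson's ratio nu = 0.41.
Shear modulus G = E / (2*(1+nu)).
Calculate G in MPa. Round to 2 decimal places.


G = 1087 / (2*(1+0.41))
= 1087 / 2.82
= 385.46 MPa

385.46


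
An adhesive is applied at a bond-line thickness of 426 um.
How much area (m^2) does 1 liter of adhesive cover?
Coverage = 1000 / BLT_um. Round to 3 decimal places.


Coverage = 1000 / 426 = 2.347 m^2

2.347


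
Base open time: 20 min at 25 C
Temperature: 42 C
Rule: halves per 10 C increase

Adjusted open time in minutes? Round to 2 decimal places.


Acceleration = 2^((42-25)/10) = 3.2490
Open time = 20 / 3.2490 = 6.16 min

6.16


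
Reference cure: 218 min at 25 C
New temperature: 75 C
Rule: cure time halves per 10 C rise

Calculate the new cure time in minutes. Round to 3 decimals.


factor = 2^((75-25)/10) = 32.0000
t_new = 218 / 32.0000 = 6.813 min

6.813


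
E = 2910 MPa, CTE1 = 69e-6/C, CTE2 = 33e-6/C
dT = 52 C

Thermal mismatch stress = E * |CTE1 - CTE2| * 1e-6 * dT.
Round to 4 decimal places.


= 2910 * 36e-6 * 52
= 5.4475 MPa

5.4475


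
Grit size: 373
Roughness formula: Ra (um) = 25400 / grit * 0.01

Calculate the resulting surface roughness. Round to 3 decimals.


Ra = 25400 / 373 * 0.01
= 0.681 um

0.681


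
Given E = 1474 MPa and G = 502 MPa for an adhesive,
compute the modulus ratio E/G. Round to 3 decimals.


E/G ratio = 1474 / 502 = 2.936

2.936


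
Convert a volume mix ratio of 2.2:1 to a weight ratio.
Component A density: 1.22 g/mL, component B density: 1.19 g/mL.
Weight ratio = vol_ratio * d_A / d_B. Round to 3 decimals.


= 2.2 * 1.22 / 1.19 = 2.255

2.255


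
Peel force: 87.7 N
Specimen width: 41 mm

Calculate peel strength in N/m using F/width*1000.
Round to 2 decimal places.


Peel strength = 87.7 / 41 * 1000 = 2139.02 N/m

2139.02


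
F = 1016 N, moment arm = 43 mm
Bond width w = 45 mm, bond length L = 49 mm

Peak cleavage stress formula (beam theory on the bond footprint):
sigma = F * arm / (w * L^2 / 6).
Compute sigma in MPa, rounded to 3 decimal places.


sigma = (1016 * 43) / (45 * 2401 / 6)
= 43688 * 6 / 108045
= 262128 / 108045
= 2.426 MPa

2.426


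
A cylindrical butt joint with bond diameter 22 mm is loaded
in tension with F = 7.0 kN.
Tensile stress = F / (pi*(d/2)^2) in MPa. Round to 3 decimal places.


Area = pi * (22/2)^2 = 380.1327 mm^2
Stress = 7.0*1000 / 380.1327
= 18.415 MPa

18.415


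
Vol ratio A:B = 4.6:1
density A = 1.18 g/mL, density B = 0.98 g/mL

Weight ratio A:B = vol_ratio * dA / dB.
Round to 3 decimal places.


Weight ratio = 4.6 * 1.18 / 0.98
= 5.539

5.539


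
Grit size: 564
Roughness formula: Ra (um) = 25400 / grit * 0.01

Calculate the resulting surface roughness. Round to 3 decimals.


Ra = 25400 / 564 * 0.01
= 0.450 um

0.450


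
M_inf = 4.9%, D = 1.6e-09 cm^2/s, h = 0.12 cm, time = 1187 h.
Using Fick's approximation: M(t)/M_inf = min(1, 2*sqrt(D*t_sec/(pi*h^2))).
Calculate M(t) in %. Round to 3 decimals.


t = 4273200 s
ratio = min(1, 2*sqrt(1.6e-09*4273200/(pi*0.0144)))
= 0.777518
M(t) = 4.9 * 0.777518 = 3.810%

3.810


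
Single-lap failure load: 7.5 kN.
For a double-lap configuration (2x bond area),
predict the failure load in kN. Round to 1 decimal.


Failure load = 7.5 * 2 = 15.0 kN

15.0


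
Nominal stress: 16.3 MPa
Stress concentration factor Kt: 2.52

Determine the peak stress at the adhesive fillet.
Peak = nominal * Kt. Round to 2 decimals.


Peak stress = 16.3 * 2.52
= 41.08 MPa

41.08


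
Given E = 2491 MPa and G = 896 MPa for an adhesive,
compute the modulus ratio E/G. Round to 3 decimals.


E/G ratio = 2491 / 896 = 2.780

2.780


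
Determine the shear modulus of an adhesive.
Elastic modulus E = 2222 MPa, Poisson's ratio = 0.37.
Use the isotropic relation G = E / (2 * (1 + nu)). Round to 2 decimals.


G = 2222 / (2*(1+0.37)) = 2222 / 2.74
= 810.95 MPa

810.95


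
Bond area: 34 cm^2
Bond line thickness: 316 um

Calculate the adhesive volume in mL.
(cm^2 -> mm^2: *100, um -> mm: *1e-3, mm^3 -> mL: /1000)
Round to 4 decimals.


V = 34*100 * 316*1e-3 / 1000
= 1.0744 mL

1.0744


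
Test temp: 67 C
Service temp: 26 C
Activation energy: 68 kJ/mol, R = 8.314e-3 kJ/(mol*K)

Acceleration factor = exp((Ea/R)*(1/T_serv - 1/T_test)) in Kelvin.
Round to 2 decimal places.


AF = exp((68/0.008314)*(1/299.15 - 1/340.15))
= 26.99

26.99


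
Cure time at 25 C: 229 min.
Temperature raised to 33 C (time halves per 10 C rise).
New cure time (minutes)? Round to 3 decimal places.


Acceleration factor = 2^(8/10) = 1.7411
New time = 229 / 1.7411 = 131.526 min

131.526


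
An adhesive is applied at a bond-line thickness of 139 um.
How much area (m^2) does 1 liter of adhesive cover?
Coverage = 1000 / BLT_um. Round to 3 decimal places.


Coverage = 1000 / 139 = 7.194 m^2

7.194


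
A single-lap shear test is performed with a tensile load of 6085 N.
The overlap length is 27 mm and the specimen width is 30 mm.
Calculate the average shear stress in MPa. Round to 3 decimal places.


Shear stress = F / (overlap * width)
= 6085 / (27 * 30)
= 6085 / 810
= 7.512 MPa

7.512


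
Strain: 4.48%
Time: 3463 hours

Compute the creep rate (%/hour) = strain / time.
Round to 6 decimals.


Creep rate = 4.48 / 3463
= 0.001294 %/h

0.001294


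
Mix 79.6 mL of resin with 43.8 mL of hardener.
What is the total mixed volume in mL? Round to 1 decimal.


Total = 79.6 + 43.8 = 123.4 mL

123.4


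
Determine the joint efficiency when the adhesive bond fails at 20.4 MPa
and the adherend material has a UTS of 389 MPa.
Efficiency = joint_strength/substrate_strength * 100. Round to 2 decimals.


Joint efficiency = 20.4 / 389 * 100
= 5.24%

5.24


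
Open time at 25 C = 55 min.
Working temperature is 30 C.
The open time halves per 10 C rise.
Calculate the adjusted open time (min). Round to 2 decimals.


factor = 2^((30 - 25) / 10) = 1.4142
ot = 55 / 1.4142 = 38.89 min

38.89


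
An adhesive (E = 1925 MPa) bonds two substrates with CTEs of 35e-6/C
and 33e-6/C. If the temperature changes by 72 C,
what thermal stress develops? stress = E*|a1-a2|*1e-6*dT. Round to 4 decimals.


Stress = 1925 * |35 - 33| * 1e-6 * 72
= 0.2772 MPa

0.2772


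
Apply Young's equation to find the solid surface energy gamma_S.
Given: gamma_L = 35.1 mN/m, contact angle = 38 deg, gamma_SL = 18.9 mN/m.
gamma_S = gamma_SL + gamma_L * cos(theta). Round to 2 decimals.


theta_rad = 38 * pi/180 = 0.663225
gamma_S = 18.9 + 35.1 * cos(0.663225)
= 46.56 mN/m

46.56


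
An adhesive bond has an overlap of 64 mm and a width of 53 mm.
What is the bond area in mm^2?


Bond area = overlap * width
= 64 * 53
= 3392 mm^2

3392


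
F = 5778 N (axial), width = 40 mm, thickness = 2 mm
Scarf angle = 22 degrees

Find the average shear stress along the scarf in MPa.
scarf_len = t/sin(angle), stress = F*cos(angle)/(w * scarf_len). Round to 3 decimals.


scarf_len = 2/sin(22 deg) = 5.3389
cos(22 deg) = 0.927184
stress = 5778*0.927184/(40*5.3389) = 25.086 MPa

25.086


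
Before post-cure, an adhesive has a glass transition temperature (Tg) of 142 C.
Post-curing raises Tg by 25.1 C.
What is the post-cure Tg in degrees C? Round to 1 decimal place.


Tg_post = Tg_base + delta_Tg
= 142 + 25.1
= 167.1 C

167.1


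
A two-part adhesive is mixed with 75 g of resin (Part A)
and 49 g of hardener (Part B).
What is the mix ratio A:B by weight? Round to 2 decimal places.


Mix ratio = mass_A / mass_B
= 75 / 49
= 1.53

1.53


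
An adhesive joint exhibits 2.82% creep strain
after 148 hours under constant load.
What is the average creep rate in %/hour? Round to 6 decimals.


Creep rate = strain / time
= 2.82 / 148
= 0.019054 %/h

0.019054


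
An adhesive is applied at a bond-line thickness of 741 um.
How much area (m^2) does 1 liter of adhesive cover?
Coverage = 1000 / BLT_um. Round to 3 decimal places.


Coverage = 1000 / 741 = 1.350 m^2

1.350


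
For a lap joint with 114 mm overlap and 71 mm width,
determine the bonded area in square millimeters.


Area = 114 * 71 = 8094 mm^2

8094


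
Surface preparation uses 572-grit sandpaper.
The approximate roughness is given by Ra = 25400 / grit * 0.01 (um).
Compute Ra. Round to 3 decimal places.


Ra = 25400 / 572 * 0.01
= 254 / 572
= 0.444 um

0.444


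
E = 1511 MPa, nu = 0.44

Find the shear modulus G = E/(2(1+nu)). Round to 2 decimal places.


G = 1511 / (2 * 1.44)
= 524.65 MPa

524.65


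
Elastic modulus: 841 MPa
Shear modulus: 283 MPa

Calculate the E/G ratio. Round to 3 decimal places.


E / G = 841 / 283 = 2.972

2.972


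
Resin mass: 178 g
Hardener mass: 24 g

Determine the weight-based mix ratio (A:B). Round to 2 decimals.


Ratio = 178 / 24 = 7.42

7.42


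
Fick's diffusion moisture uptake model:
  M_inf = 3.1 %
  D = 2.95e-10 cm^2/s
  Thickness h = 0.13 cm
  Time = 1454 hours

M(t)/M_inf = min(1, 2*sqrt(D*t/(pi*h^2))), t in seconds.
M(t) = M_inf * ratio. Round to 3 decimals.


t_sec = 1454 * 3600 = 5234400
ratio = 2*sqrt(2.95e-10*5234400/(pi*0.13^2))
= min(1, 0.341080)
= 0.341080
M(t) = 3.1 * 0.341080 = 1.057 %

1.057


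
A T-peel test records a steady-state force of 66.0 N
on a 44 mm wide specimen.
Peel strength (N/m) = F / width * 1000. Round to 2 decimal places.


Peel strength = 66.0 / 44 * 1000
= 1500.00 N/m

1500.00


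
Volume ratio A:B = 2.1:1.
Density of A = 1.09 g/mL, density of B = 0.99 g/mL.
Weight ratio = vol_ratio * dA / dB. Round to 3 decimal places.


Wt ratio = 2.1 * 1.09 / 0.99
= 2.312

2.312


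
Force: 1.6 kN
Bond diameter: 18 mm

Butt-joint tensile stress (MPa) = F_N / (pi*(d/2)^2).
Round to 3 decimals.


F_N = 1.6 * 1000 = 1600.0 N
A = pi*(9.0)^2 = 254.4690 mm^2
stress = 1600.0 / 254.4690 = 6.288 MPa

6.288


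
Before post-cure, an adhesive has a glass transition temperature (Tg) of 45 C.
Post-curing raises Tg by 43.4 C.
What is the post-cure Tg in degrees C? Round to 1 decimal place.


Tg_post = Tg_base + delta_Tg
= 45 + 43.4
= 88.4 C

88.4


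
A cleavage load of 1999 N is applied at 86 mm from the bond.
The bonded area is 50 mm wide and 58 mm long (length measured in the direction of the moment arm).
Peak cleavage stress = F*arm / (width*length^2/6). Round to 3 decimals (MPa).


Moment = 1999 * 86 = 171914 N*mm
Section modulus = 50 * 3364 / 6 = 168200 / 6 mm^3
Stress = 171914 / (168200 / 6) = 1031484 / 168200
= 6.132 MPa

6.132


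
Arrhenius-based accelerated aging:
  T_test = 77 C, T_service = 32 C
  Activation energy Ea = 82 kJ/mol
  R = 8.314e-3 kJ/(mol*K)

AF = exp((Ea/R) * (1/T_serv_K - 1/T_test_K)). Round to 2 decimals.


T_test_K = 350.15, T_serv_K = 305.15
AF = exp((82/8.314e-3) * (1/305.15 - 1/350.15))
= 63.68

63.68


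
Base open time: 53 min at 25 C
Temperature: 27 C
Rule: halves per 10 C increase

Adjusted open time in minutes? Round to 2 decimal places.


Acceleration = 2^((27-25)/10) = 1.1487
Open time = 53 / 1.1487 = 46.14 min

46.14


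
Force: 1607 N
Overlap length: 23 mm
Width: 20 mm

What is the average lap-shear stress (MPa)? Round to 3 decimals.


Average shear stress = F / (overlap * width)
= 1607 / (23 * 20)
= 3.493 MPa

3.493


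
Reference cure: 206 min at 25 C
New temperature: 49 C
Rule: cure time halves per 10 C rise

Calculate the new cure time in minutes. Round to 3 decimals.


factor = 2^((49-25)/10) = 5.2780
t_new = 206 / 5.2780 = 39.030 min

39.030


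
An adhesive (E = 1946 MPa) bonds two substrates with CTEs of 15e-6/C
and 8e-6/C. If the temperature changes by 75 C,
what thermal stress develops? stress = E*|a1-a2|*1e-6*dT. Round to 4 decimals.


Stress = 1946 * |15 - 8| * 1e-6 * 75
= 1.0217 MPa

1.0217


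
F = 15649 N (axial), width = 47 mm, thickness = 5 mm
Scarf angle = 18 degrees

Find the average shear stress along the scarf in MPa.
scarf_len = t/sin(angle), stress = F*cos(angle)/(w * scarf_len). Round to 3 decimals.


scarf_len = 5/sin(18 deg) = 16.1803
cos(18 deg) = 0.951057
stress = 15649*0.951057/(47*16.1803) = 19.571 MPa

19.571


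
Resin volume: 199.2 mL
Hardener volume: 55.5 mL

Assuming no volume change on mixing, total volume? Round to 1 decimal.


V_total = 199.2 + 55.5 = 254.7 mL

254.7


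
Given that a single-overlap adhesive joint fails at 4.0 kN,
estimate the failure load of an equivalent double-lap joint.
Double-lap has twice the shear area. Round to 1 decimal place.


Double-lap factor = 2
Expected load = 4.0 * 2 = 8.0 kN

8.0


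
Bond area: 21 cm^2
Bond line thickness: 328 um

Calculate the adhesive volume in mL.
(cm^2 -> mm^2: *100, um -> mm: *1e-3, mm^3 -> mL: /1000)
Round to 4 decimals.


V = 21*100 * 328*1e-3 / 1000
= 0.6888 mL

0.6888


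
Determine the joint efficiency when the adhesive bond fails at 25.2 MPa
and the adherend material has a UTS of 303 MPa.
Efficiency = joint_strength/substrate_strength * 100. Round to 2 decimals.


Joint efficiency = 25.2 / 303 * 100
= 8.32%

8.32


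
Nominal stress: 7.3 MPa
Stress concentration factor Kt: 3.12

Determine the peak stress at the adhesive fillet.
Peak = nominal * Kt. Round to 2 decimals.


Peak stress = 7.3 * 3.12
= 22.78 MPa

22.78


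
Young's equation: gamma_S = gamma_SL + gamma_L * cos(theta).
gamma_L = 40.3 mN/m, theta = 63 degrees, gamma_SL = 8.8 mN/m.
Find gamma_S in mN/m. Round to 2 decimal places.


cos(63 deg) = 0.453990
gamma_S = 8.8 + 40.3 * 0.453990
= 27.10 mN/m

27.10


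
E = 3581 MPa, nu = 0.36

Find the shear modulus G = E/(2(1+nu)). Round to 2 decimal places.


G = 3581 / (2 * 1.36)
= 1316.54 MPa

1316.54


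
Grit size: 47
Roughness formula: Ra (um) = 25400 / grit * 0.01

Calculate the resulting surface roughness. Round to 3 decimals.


Ra = 25400 / 47 * 0.01
= 5.404 um

5.404


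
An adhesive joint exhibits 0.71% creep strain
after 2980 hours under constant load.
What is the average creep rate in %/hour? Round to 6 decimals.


Creep rate = strain / time
= 0.71 / 2980
= 0.000238 %/h

0.000238


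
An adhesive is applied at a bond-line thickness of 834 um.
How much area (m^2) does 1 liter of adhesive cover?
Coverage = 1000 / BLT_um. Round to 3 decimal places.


Coverage = 1000 / 834 = 1.199 m^2

1.199


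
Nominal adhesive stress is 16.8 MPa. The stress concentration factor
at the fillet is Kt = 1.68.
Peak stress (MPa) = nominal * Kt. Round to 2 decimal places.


Peak = 16.8 * 1.68 = 28.22 MPa

28.22


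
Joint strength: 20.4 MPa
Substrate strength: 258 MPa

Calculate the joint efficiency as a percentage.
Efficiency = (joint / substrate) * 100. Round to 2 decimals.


Efficiency = (20.4 / 258) * 100 = 7.91%

7.91


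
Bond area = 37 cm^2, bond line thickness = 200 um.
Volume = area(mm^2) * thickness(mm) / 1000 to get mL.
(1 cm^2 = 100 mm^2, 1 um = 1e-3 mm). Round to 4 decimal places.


area_mm2 = 37 * 100 = 3700
blt_mm = 200 * 1e-3 = 0.2
vol_mm3 = 3700 * 0.2 = 740.0
vol_mL = 740.0 / 1000 = 0.7400 mL

0.7400


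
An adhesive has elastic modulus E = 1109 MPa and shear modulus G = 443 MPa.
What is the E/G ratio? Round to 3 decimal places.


E/G = 1109 / 443 = 2.503

2.503


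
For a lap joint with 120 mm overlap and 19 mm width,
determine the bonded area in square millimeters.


Area = 120 * 19 = 2280 mm^2

2280


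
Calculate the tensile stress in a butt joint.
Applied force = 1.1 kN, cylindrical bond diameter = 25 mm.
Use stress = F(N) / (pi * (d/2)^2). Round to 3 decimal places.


A = pi * 12.5^2 = 490.8739 mm^2
sigma = 1100.0 / 490.8739 = 2.241 MPa

2.241


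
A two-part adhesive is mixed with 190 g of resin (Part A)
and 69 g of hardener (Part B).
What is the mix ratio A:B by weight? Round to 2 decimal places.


Mix ratio = mass_A / mass_B
= 190 / 69
= 2.75

2.75
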